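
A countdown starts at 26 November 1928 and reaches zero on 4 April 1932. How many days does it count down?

1225

Nov 26, 1928 → Nov 26, 1929: 365 days.
Nov 26, 1929 → Nov 26, 1930: 365 days.
Nov 26, 1930 → Nov 26, 1931: 365 days.
Nov 26, 1931 → Dec 26, 1931: 30 days (November has 30).
Dec 26, 1931 → Jan 26, 1932: 31 days (December has 31).
Jan 26, 1932 → Feb 26, 1932: 31 days (January has 31).
Feb 26, 1932 → Mar 26, 1932: 29 days (February has 29).
Mar 26, 1932 → Apr 4, 1932: 9 days.
Total: 1225 days.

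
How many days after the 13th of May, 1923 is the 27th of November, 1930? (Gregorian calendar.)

May 13, 1923 → May 13, 1924: 366 days (Feb 29, 1924 is in that span).
May 13, 1924 → May 13, 1925: 365 days.
May 13, 1925 → May 13, 1926: 365 days.
May 13, 1926 → May 13, 1927: 365 days.
May 13, 1927 → May 13, 1928: 366 days (Feb 29, 1928 is in that span).
May 13, 1928 → May 13, 1929: 365 days.
May 13, 1929 → May 13, 1930: 365 days.
May 13, 1930 → Jun 13, 1930: 31 days (May has 31).
Jun 13, 1930 → Jul 13, 1930: 30 days (June has 30).
Jul 13, 1930 → Aug 13, 1930: 31 days (July has 31).
Aug 13, 1930 → Sep 13, 1930: 31 days (August has 31).
Sep 13, 1930 → Oct 13, 1930: 30 days (September has 30).
Oct 13, 1930 → Nov 13, 1930: 31 days (October has 31).
Nov 13, 1930 → Nov 27, 1930: 14 days.
Total: 2755 days.

2755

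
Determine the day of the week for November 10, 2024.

January 1, 2024 is a Monday.
Jan 1, 2024 → Feb 1, 2024: 31 days (January has 31).
Feb 1, 2024 → Mar 1, 2024: 29 days (February has 29).
Mar 1, 2024 → Apr 1, 2024: 31 days (March has 31).
Apr 1, 2024 → May 1, 2024: 30 days (April has 30).
May 1, 2024 → Jun 1, 2024: 31 days (May has 31).
Jun 1, 2024 → Jul 1, 2024: 30 days (June has 30).
Jul 1, 2024 → Aug 1, 2024: 31 days (July has 31).
Aug 1, 2024 → Sep 1, 2024: 31 days (August has 31).
Sep 1, 2024 → Oct 1, 2024: 30 days (September has 30).
Oct 1, 2024 → Nov 1, 2024: 31 days (October has 31).
Nov 1, 2024 → Nov 10, 2024: 9 days.
Total: 314 days.
314 mod 7 = 6, so Monday + 6 = Sunday.

Sunday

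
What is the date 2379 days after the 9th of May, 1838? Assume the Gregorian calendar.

November 12, 1844

+365 (one year) → May 9, 1839 (2014 left).
+366 (one year; includes Feb 29, 1840) → May 9, 1840 (1648 left).
+365 (one year) → May 9, 1841 (1283 left).
+365 (one year) → May 9, 1842 (918 left).
+365 (one year) → May 9, 1843 (553 left).
+366 (one year; includes Feb 29, 1844) → May 9, 1844 (187 left).
May has 31 days: +23 → Jun 1, 1844 (164 left).
Jun has 30 days: +30 → Jul 1, 1844 (134 left).
Jul has 31 days: +31 → Aug 1, 1844 (103 left).
Aug has 31 days: +31 → Sep 1, 1844 (72 left).
Sep has 30 days: +30 → Oct 1, 1844 (42 left).
Oct has 31 days: +31 → Nov 1, 1844 (11 left).
+11 → Nov 12, 1844.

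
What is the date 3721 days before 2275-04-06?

−365 (one year) → Apr 6, 2274 (3356 left).
−365 (one year) → Apr 6, 2273 (2991 left).
−365 (one year) → Apr 6, 2272 (2626 left).
−366 (one year; includes Feb 29, 2272) → Apr 6, 2271 (2260 left).
−365 (one year) → Apr 6, 2270 (1895 left).
−365 (one year) → Apr 6, 2269 (1530 left).
−365 (one year) → Apr 6, 2268 (1165 left).
−366 (one year; includes Feb 29, 2268) → Apr 6, 2267 (799 left).
−365 (one year) → Apr 6, 2266 (434 left).
−365 (one year) → Apr 6, 2265 (69 left).
−6 → Mar 31, 2265 (end of Mar, 31 days; 63 left).
−31 → Feb 28, 2265 (end of Feb, 28 days; 32 left).
−28 → Jan 31, 2265 (end of Jan, 31 days; 4 left).
−4 → Jan 27, 2265.

January 27, 2265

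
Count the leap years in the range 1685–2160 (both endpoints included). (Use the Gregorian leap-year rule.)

115

Multiples of 4 in [1685,2160]: 119.
Of those, multiples of 100: 5 (not leap unless ÷400).
Multiples of 400: 1.
Leap years = 119 − 5 + 1 = 115.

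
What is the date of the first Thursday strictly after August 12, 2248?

Aug 12, 2248 is a Saturday.
From Saturday to the next Thursday is 5 days.
Aug 12, 2248 + 5 = Aug 17, 2248.

August 17, 2248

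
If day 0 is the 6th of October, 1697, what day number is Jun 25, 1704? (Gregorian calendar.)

2453

Oct 6, 1697 → Oct 6, 1698: 365 days.
Oct 6, 1698 → Oct 6, 1699: 365 days.
Oct 6, 1699 → Oct 6, 1700: 365 days.
Oct 6, 1700 → Oct 6, 1701: 365 days.
Oct 6, 1701 → Oct 6, 1702: 365 days.
Oct 6, 1702 → Oct 6, 1703: 365 days.
Oct 6, 1703 → Nov 6, 1703: 31 days (October has 31).
Nov 6, 1703 → Dec 6, 1703: 30 days (November has 30).
Dec 6, 1703 → Jan 6, 1704: 31 days (December has 31).
Jan 6, 1704 → Feb 6, 1704: 31 days (January has 31).
Feb 6, 1704 → Mar 6, 1704: 29 days (February has 29).
Mar 6, 1704 → Apr 6, 1704: 31 days (March has 31).
Apr 6, 1704 → May 6, 1704: 30 days (April has 30).
May 6, 1704 → Jun 6, 1704: 31 days (May has 31).
Jun 6, 1704 → Jun 25, 1704: 19 days.
Total: 2453 days.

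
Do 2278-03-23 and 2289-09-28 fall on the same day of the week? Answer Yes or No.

From Mar 23, 2278 to Sep 28, 2289 is 4207 days.
4207 mod 7 = 0, so they are the same weekday.
(Mar 23, 2278 is a Saturday; Sep 28, 2289 is a Saturday.)

Yes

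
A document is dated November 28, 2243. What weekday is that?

Tuesday

Doomsday rule: the anchor day for the 2200s is Friday. For year 43: 43÷12 = 3 r 7, and 7÷4 = 1, so 3+7+1 = 11.
Friday + 11 ≡ Tuesday — that's 2243's doomsday.
In November the doomsday date is Nov 7.
Nov 28 is 21 days after Nov 7; 21 mod 7 = 0, so Tuesday + 0 = Tuesday.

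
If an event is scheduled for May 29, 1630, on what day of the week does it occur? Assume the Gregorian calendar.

Doomsday rule: the anchor day for the 1600s is Tuesday. For year 30: 30÷12 = 2 r 6, and 6÷4 = 1, so 2+6+1 = 9.
Tuesday + 9 ≡ Thursday — that's 1630's doomsday.
In May the doomsday date is May 9.
May 29 is 20 days after May 9; 20 mod 7 = 6, so Thursday + 6 = Wednesday.

Wednesday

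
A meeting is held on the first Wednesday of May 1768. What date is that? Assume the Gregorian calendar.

May 1, 1768 is a Sunday.
The first Wednesday is therefore May 4 (3 days later).

May 4, 1768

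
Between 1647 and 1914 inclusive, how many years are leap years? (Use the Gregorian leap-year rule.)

Multiples of 4 in [1647,1914]: 67.
Of those, multiples of 100: 3 (not leap unless ÷400).
Multiples of 400: 0.
Leap years = 67 − 3 + 0 = 64.

64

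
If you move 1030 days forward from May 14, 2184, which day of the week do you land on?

First find the weekday of May 14, 2184. Doomsday rule: the anchor day for the 2100s is Sunday. For year 84: 84÷12 = 7 r 0, and 0÷4 = 0, so 7+0+0 = 7.
Sunday + 7 ≡ Sunday — that's 2184's doomsday.
In May the doomsday date is May 9.
May 14 is 5 days after May 9; 5 mod 7 = 5, so Sunday + 5 = Friday.
1030 mod 7 = 1, so 1030 days after a Friday is Friday + 1 = Saturday.

Saturday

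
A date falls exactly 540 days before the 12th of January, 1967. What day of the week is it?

First find the weekday of Jan 12, 1967. Doomsday rule: the anchor day for the 1900s is Wednesday. For year 67: 67÷12 = 5 r 7, and 7÷4 = 1, so 5+7+1 = 13.
Wednesday + 13 ≡ Tuesday — that's 1967's doomsday.
In January the doomsday date is Jan 3 (1967 is not a leap year).
Jan 12 is 9 days after Jan 3; 9 mod 7 = 2, so Tuesday + 2 = Thursday.
540 mod 7 = 1, so 540 days before a Thursday is Thursday − 1 = Wednesday.

Wednesday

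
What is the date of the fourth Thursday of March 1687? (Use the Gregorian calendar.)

March 1, 1687 is a Saturday.
The first Thursday is therefore March 6 (5 days later).
The fourth Thursday is 6 + 3×7 = March 27.

March 27, 1687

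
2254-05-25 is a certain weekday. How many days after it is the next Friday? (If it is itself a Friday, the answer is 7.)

May 25, 2254 is a Thursday.
From Thursday to the next Friday is 1 day.

1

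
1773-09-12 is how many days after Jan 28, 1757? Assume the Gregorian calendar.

6071

Jan 28, 1757 → Jan 28, 1758: 365 days.
Jan 28, 1758 → Jan 28, 1759: 365 days.
Jan 28, 1759 → Jan 28, 1760: 365 days.
Jan 28, 1760 → Jan 28, 1761: 366 days (Feb 29, 1760 is in that span).
Jan 28, 1761 → Jan 28, 1762: 365 days.
Jan 28, 1762 → Jan 28, 1763: 365 days.
Jan 28, 1763 → Jan 28, 1764: 365 days.
Jan 28, 1764 → Jan 28, 1765: 366 days (Feb 29, 1764 is in that span).
Jan 28, 1765 → Jan 28, 1766: 365 days.
Jan 28, 1766 → Jan 28, 1767: 365 days.
Jan 28, 1767 → Jan 28, 1768: 365 days.
Jan 28, 1768 → Jan 28, 1769: 366 days (Feb 29, 1768 is in that span).
Jan 28, 1769 → Jan 28, 1770: 365 days.
Jan 28, 1770 → Jan 28, 1771: 365 days.
Jan 28, 1771 → Jan 28, 1772: 365 days.
Jan 28, 1772 → Jan 28, 1773: 366 days (Feb 29, 1772 is in that span).
Jan 28, 1773 → Feb 28, 1773: 31 days (January has 31).
Feb 28, 1773 → Mar 28, 1773: 28 days (February has 28).
Mar 28, 1773 → Apr 28, 1773: 31 days (March has 31).
Apr 28, 1773 → May 28, 1773: 30 days (April has 30).
May 28, 1773 → Jun 28, 1773: 31 days (May has 31).
Jun 28, 1773 → Jul 28, 1773: 30 days (June has 30).
Jul 28, 1773 → Aug 28, 1773: 31 days (July has 31).
Aug 28, 1773 → Sep 12, 1773: 15 days.
Total: 6071 days.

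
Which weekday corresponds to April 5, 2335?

Friday

Doomsday rule: the anchor day for the 2300s is Wednesday. For year 35: 35÷12 = 2 r 11, and 11÷4 = 2, so 2+11+2 = 15.
Wednesday + 15 ≡ Thursday — that's 2335's doomsday.
In April the doomsday date is Apr 4.
Apr 5 is 1 day after Apr 4; 1 mod 7 = 1, so Thursday + 1 = Friday.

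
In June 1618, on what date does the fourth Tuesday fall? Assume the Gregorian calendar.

June 26, 1618

June 1, 1618 is a Friday.
The first Tuesday is therefore June 5 (4 days later).
The fourth Tuesday is 5 + 3×7 = June 26.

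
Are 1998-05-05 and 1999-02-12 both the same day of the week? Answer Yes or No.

From May 5, 1998 to Feb 12, 1999 is 283 days.
283 mod 7 = 3, so they are different weekdays.
(May 5, 1998 is a Tuesday; Feb 12, 1999 is a Friday.)

No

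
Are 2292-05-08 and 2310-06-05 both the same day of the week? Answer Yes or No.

From May 8, 2292 to Jun 5, 2310 is 6601 days.
6601 mod 7 = 0, so they are the same weekday.
(May 8, 2292 is a Sunday; Jun 5, 2310 is a Sunday.)

Yes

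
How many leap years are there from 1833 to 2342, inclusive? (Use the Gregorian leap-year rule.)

123

Multiples of 4 in [1833,2342]: 127.
Of those, multiples of 100: 5 (not leap unless ÷400).
Multiples of 400: 1.
Leap years = 127 − 5 + 1 = 123.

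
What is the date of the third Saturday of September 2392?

September 19, 2392

September 1, 2392 is a Tuesday.
The first Saturday is therefore September 5 (4 days later).
The third Saturday is 5 + 2×7 = September 19.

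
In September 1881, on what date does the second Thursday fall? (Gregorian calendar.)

September 8, 1881

September 1, 1881 is a Thursday.
The first Thursday is therefore September 1 (same day).
The second Thursday is 1 + 1×7 = September 8.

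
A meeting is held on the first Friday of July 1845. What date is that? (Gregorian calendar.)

July 4, 1845

July 1, 1845 is a Tuesday.
The first Friday is therefore July 4 (3 days later).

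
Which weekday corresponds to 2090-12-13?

January 1, 2090 is a Sunday.
Jan 1, 2090 → Feb 1, 2090: 31 days (January has 31).
Feb 1, 2090 → Mar 1, 2090: 28 days (February has 28).
Mar 1, 2090 → Apr 1, 2090: 31 days (March has 31).
Apr 1, 2090 → May 1, 2090: 30 days (April has 30).
May 1, 2090 → Jun 1, 2090: 31 days (May has 31).
Jun 1, 2090 → Jul 1, 2090: 30 days (June has 30).
Jul 1, 2090 → Aug 1, 2090: 31 days (July has 31).
Aug 1, 2090 → Sep 1, 2090: 31 days (August has 31).
Sep 1, 2090 → Oct 1, 2090: 30 days (September has 30).
Oct 1, 2090 → Nov 1, 2090: 31 days (October has 31).
Nov 1, 2090 → Dec 1, 2090: 30 days (November has 30).
Dec 1, 2090 → Dec 13, 2090: 12 days.
Total: 346 days.
346 mod 7 = 3, so Sunday + 3 = Wednesday.

Wednesday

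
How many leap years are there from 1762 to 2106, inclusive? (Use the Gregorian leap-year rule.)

83

Multiples of 4 in [1762,2106]: 86.
Of those, multiples of 100: 4 (not leap unless ÷400).
Multiples of 400: 1.
Leap years = 86 − 4 + 1 = 83.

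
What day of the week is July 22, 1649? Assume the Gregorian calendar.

Thursday

Doomsday rule: the anchor day for the 1600s is Tuesday. For year 49: 49÷12 = 4 r 1, and 1÷4 = 0, so 4+1+0 = 5.
Tuesday + 5 ≡ Sunday — that's 1649's doomsday.
In July the doomsday date is Jul 11.
Jul 22 is 11 days after Jul 11; 11 mod 7 = 4, so Sunday + 4 = Thursday.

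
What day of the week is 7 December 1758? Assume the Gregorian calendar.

Doomsday rule: the anchor day for the 1700s is Sunday. For year 58: 58÷12 = 4 r 10, and 10÷4 = 2, so 4+10+2 = 16.
Sunday + 16 ≡ Tuesday — that's 1758's doomsday.
In December the doomsday date is Dec 12.
Dec 7 is 5 days before Dec 12; 5 mod 7 = 5, so Tuesday − 5 = Thursday.

Thursday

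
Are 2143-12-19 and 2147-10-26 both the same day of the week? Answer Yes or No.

From Dec 19, 2143 to Oct 26, 2147 is 1407 days.
1407 mod 7 = 0, so they are the same weekday.
(Dec 19, 2143 is a Thursday; Oct 26, 2147 is a Thursday.)

Yes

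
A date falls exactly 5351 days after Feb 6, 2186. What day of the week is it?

First find the weekday of Feb 6, 2186. Doomsday rule: the anchor day for the 2100s is Sunday. For year 86: 86÷12 = 7 r 2, and 2÷4 = 0, so 7+2+0 = 9.
Sunday + 9 ≡ Tuesday — that's 2186's doomsday.
In February the doomsday date is Feb 28 (2186 is not a leap year).
Feb 6 is 22 days before Feb 28; 22 mod 7 = 1, so Tuesday − 1 = Monday.
5351 mod 7 = 3, so 5351 days after a Monday is Monday + 3 = Thursday.

Thursday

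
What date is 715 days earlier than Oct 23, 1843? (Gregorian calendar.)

November 7, 1841

−365 (one year) → Oct 23, 1842 (350 left).
−23 → Sep 30, 1842 (end of Sep, 30 days; 327 left).
−30 → Aug 31, 1842 (end of Aug, 31 days; 297 left).
−31 → Jul 31, 1842 (end of Jul, 31 days; 266 left).
−31 → Jun 30, 1842 (end of Jun, 30 days; 235 left).
−30 → May 31, 1842 (end of May, 31 days; 205 left).
−31 → Apr 30, 1842 (end of Apr, 30 days; 174 left).
−30 → Mar 31, 1842 (end of Mar, 31 days; 144 left).
−31 → Feb 28, 1842 (end of Feb, 28 days; 113 left).
−28 → Jan 31, 1842 (end of Jan, 31 days; 85 left).
−31 → Dec 31, 1841 (end of Dec, 31 days; 54 left).
−31 → Nov 30, 1841 (end of Nov, 30 days; 23 left).
−23 → Nov 7, 1841.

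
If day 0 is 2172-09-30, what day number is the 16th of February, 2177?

1600

Sep 30, 2172 → Sep 30, 2173: 365 days.
Sep 30, 2173 → Sep 30, 2174: 365 days.
Sep 30, 2174 → Sep 30, 2175: 365 days.
Sep 30, 2175 → Sep 30, 2176: 366 days (Feb 29, 2176 is in that span).
Sep 30, 2176 → Oct 30, 2176: 30 days (September has 30).
Oct 30, 2176 → Nov 30, 2176: 31 days (October has 31).
Nov 30, 2176 → Dec 30, 2176: 30 days (November has 30).
Dec 30, 2176 → Jan 30, 2177: 31 days (December has 31).
Jan 30, 2177 → Feb 16, 2177: 17 days.
Total: 1600 days.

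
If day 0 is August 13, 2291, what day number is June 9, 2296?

Aug 13, 2291 → Aug 13, 2292: 366 days (Feb 29, 2292 is in that span).
Aug 13, 2292 → Aug 13, 2293: 365 days.
Aug 13, 2293 → Aug 13, 2294: 365 days.
Aug 13, 2294 → Aug 13, 2295: 365 days.
Aug 13, 2295 → Sep 13, 2295: 31 days (August has 31).
Sep 13, 2295 → Oct 13, 2295: 30 days (September has 30).
Oct 13, 2295 → Nov 13, 2295: 31 days (October has 31).
Nov 13, 2295 → Dec 13, 2295: 30 days (November has 30).
Dec 13, 2295 → Jan 13, 2296: 31 days (December has 31).
Jan 13, 2296 → Feb 13, 2296: 31 days (January has 31).
Feb 13, 2296 → Mar 13, 2296: 29 days (February has 29).
Mar 13, 2296 → Apr 13, 2296: 31 days (March has 31).
Apr 13, 2296 → May 13, 2296: 30 days (April has 30).
May 13, 2296 → Jun 9, 2296: 27 days.
Total: 1762 days.

1762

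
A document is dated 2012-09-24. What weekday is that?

Doomsday rule: the anchor day for the 2000s is Tuesday. For year 12: 12÷12 = 1 r 0, and 0÷4 = 0, so 1+0+0 = 1.
Tuesday + 1 ≡ Wednesday — that's 2012's doomsday.
In September the doomsday date is Sep 5.
Sep 24 is 19 days after Sep 5; 19 mod 7 = 5, so Wednesday + 5 = Monday.

Monday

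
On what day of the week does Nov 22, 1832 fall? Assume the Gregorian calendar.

Thursday

January 1, 1832 is a Sunday.
Jan 1, 1832 → Feb 1, 1832: 31 days (January has 31).
Feb 1, 1832 → Mar 1, 1832: 29 days (February has 29).
Mar 1, 1832 → Apr 1, 1832: 31 days (March has 31).
Apr 1, 1832 → May 1, 1832: 30 days (April has 30).
May 1, 1832 → Jun 1, 1832: 31 days (May has 31).
Jun 1, 1832 → Jul 1, 1832: 30 days (June has 30).
Jul 1, 1832 → Aug 1, 1832: 31 days (July has 31).
Aug 1, 1832 → Sep 1, 1832: 31 days (August has 31).
Sep 1, 1832 → Oct 1, 1832: 30 days (September has 30).
Oct 1, 1832 → Nov 1, 1832: 31 days (October has 31).
Nov 1, 1832 → Nov 22, 1832: 21 days.
Total: 326 days.
326 mod 7 = 4, so Sunday + 4 = Thursday.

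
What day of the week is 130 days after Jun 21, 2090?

Sunday

Jun 21, 2090 is a Wednesday.
130 mod 7 = 4, so 130 days after a Wednesday is Wednesday + 4 = Sunday.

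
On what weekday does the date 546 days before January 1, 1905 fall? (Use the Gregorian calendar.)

First find the weekday of Jan 1, 1905. Doomsday rule: the anchor day for the 1900s is Wednesday. For year 05: 5÷12 = 0 r 5, and 5÷4 = 1, so 0+5+1 = 6.
Wednesday + 6 ≡ Tuesday — that's 1905's doomsday.
In January the doomsday date is Jan 3 (1905 is not a leap year).
Jan 1 is 2 days before Jan 3; 2 mod 7 = 2, so Tuesday − 2 = Sunday.
546 mod 7 = 0, so 546 days before a Sunday is Sunday − 0 = Sunday.

Sunday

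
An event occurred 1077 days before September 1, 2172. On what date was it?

−366 (one year; includes Feb 29, 2172) → Sep 1, 2171 (711 left).
−365 (one year) → Sep 1, 2170 (346 left).
−1 → Aug 31, 2170 (end of Aug, 31 days; 345 left).
−31 → Jul 31, 2170 (end of Jul, 31 days; 314 left).
−31 → Jun 30, 2170 (end of Jun, 30 days; 283 left).
−30 → May 31, 2170 (end of May, 31 days; 253 left).
−31 → Apr 30, 2170 (end of Apr, 30 days; 222 left).
−30 → Mar 31, 2170 (end of Mar, 31 days; 192 left).
−31 → Feb 28, 2170 (end of Feb, 28 days; 161 left).
−28 → Jan 31, 2170 (end of Jan, 31 days; 133 left).
−31 → Dec 31, 2169 (end of Dec, 31 days; 102 left).
−31 → Nov 30, 2169 (end of Nov, 30 days; 71 left).
−30 → Oct 31, 2169 (end of Oct, 31 days; 41 left).
−31 → Sep 30, 2169 (end of Sep, 30 days; 10 left).
−10 → Sep 20, 2169.

September 20, 2169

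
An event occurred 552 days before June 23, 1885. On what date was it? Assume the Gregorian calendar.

December 19, 1883

−365 (one year) → Jun 23, 1884 (187 left).
−23 → May 31, 1884 (end of May, 31 days; 164 left).
−31 → Apr 30, 1884 (end of Apr, 30 days; 133 left).
−30 → Mar 31, 1884 (end of Mar, 31 days; 103 left).
−31 → Feb 29, 1884 (end of Feb, 29 days; 72 left).
−29 → Jan 31, 1884 (end of Jan, 31 days; 43 left).
−31 → Dec 31, 1883 (end of Dec, 31 days; 12 left).
−12 → Dec 19, 1883.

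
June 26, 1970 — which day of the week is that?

Friday

January 1, 1970 is a Thursday.
Jan 1, 1970 → Feb 1, 1970: 31 days (January has 31).
Feb 1, 1970 → Mar 1, 1970: 28 days (February has 28).
Mar 1, 1970 → Apr 1, 1970: 31 days (March has 31).
Apr 1, 1970 → May 1, 1970: 30 days (April has 30).
May 1, 1970 → Jun 1, 1970: 31 days (May has 31).
Jun 1, 1970 → Jun 26, 1970: 25 days.
Total: 176 days.
176 mod 7 = 1, so Thursday + 1 = Friday.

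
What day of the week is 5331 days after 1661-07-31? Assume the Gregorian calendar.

Thursday

Jul 31, 1661 is a Sunday.
5331 mod 7 = 4, so 5331 days after a Sunday is Sunday + 4 = Thursday.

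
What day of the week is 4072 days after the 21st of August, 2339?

Saturday

Aug 21, 2339 is a Monday.
4072 mod 7 = 5, so 4072 days after a Monday is Monday + 5 = Saturday.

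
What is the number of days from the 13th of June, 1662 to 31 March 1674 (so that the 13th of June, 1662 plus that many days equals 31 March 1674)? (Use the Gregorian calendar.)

Jun 13, 1662 → Jun 13, 1663: 365 days.
Jun 13, 1663 → Jun 13, 1664: 366 days (Feb 29, 1664 is in that span).
Jun 13, 1664 → Jun 13, 1665: 365 days.
Jun 13, 1665 → Jun 13, 1666: 365 days.
Jun 13, 1666 → Jun 13, 1667: 365 days.
Jun 13, 1667 → Jun 13, 1668: 366 days (Feb 29, 1668 is in that span).
Jun 13, 1668 → Jun 13, 1669: 365 days.
Jun 13, 1669 → Jun 13, 1670: 365 days.
Jun 13, 1670 → Jun 13, 1671: 365 days.
Jun 13, 1671 → Jun 13, 1672: 366 days (Feb 29, 1672 is in that span).
Jun 13, 1672 → Jun 13, 1673: 365 days.
Jun 13, 1673 → Jul 13, 1673: 30 days (June has 30).
Jul 13, 1673 → Aug 13, 1673: 31 days (July has 31).
Aug 13, 1673 → Sep 13, 1673: 31 days (August has 31).
Sep 13, 1673 → Oct 13, 1673: 30 days (September has 30).
Oct 13, 1673 → Nov 13, 1673: 31 days (October has 31).
Nov 13, 1673 → Dec 13, 1673: 30 days (November has 30).
Dec 13, 1673 → Jan 13, 1674: 31 days (December has 31).
Jan 13, 1674 → Feb 13, 1674: 31 days (January has 31).
Feb 13, 1674 → Mar 13, 1674: 28 days (February has 28).
Mar 13, 1674 → Mar 31, 1674: 18 days.
Total: 4309 days.

4309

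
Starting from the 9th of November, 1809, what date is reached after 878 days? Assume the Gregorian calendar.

+365 (one year) → Nov 9, 1810 (513 left).
+365 (one year) → Nov 9, 1811 (148 left).
Nov has 30 days: +22 → Dec 1, 1811 (126 left).
Dec has 31 days: +31 → Jan 1, 1812 (95 left).
Jan has 31 days: +31 → Feb 1, 1812 (64 left).
Feb has 29 days: +29 → Mar 1, 1812 (35 left).
Mar has 31 days: +31 → Apr 1, 1812 (4 left).
+4 → Apr 5, 1812.

April 5, 1812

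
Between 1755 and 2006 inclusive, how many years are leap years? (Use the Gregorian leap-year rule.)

Multiples of 4 in [1755,2006]: 63.
Of those, multiples of 100: 3 (not leap unless ÷400).
Multiples of 400: 1.
Leap years = 63 − 3 + 1 = 61.

61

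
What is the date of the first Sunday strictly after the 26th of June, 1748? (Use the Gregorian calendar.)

Jun 26, 1748 is a Wednesday.
From Wednesday to the next Sunday is 4 days.
Jun 26, 1748 + 4 = Jun 30, 1748.

June 30, 1748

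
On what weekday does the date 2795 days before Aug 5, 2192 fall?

Aug 5, 2192 is a Sunday.
2795 mod 7 = 2, so 2795 days before a Sunday is Sunday − 2 = Friday.

Friday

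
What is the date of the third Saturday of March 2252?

March 1, 2252 is a Monday.
The first Saturday is therefore March 6 (5 days later).
The third Saturday is 6 + 2×7 = March 20.

March 20, 2252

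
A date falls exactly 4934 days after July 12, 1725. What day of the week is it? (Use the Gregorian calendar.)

Jul 12, 1725 is a Thursday.
4934 mod 7 = 6, so 4934 days after a Thursday is Thursday + 6 = Wednesday.

Wednesday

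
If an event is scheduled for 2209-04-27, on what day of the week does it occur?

Doomsday rule: the anchor day for the 2200s is Friday. For year 09: 9÷12 = 0 r 9, and 9÷4 = 2, so 0+9+2 = 11.
Friday + 11 ≡ Tuesday — that's 2209's doomsday.
In April the doomsday date is Apr 4.
Apr 27 is 23 days after Apr 4; 23 mod 7 = 2, so Tuesday + 2 = Thursday.

Thursday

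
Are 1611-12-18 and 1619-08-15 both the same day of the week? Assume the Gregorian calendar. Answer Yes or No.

No

From Dec 18, 1611 to Aug 15, 1619 is 2797 days.
2797 mod 7 = 4, so they are different weekdays.
(Dec 18, 1611 is a Sunday; Aug 15, 1619 is a Thursday.)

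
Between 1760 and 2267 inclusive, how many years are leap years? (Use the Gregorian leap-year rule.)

Multiples of 4 in [1760,2267]: 127.
Of those, multiples of 100: 5 (not leap unless ÷400).
Multiples of 400: 1.
Leap years = 127 − 5 + 1 = 123.

123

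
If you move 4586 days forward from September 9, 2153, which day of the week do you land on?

Monday

Sep 9, 2153 is a Sunday.
4586 mod 7 = 1, so 4586 days after a Sunday is Sunday + 1 = Monday.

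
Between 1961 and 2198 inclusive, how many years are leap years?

58

Multiples of 4 in [1961,2198]: 59.
Of those, multiples of 100: 2 (not leap unless ÷400).
Multiples of 400: 1.
Leap years = 59 − 2 + 1 = 58.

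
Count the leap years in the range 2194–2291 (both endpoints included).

Multiples of 4 in [2194,2291]: 24.
Of those, multiples of 100: 1 (not leap unless ÷400).
Multiples of 400: 0.
Leap years = 24 − 1 + 0 = 23.

23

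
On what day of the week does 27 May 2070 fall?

Tuesday

Doomsday rule: the anchor day for the 2000s is Tuesday. For year 70: 70÷12 = 5 r 10, and 10÷4 = 2, so 5+10+2 = 17.
Tuesday + 17 ≡ Friday — that's 2070's doomsday.
In May the doomsday date is May 9.
May 27 is 18 days after May 9; 18 mod 7 = 4, so Friday + 4 = Tuesday.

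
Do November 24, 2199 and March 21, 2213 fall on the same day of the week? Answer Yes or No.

From Nov 24, 2199 to Mar 21, 2213 is 4865 days.
4865 mod 7 = 0, so they are the same weekday.
(Nov 24, 2199 is a Sunday; Mar 21, 2213 is a Sunday.)

Yes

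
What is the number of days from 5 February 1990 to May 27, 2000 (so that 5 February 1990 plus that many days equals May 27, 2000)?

Feb 5, 1990 → Feb 5, 1991: 365 days.
Feb 5, 1991 → Feb 5, 1992: 365 days.
Feb 5, 1992 → Feb 5, 1993: 366 days (Feb 29, 1992 is in that span).
Feb 5, 1993 → Feb 5, 1994: 365 days.
Feb 5, 1994 → Feb 5, 1995: 365 days.
Feb 5, 1995 → Feb 5, 1996: 365 days.
Feb 5, 1996 → Feb 5, 1997: 366 days (Feb 29, 1996 is in that span).
Feb 5, 1997 → Feb 5, 1998: 365 days.
Feb 5, 1998 → Feb 5, 1999: 365 days.
Feb 5, 1999 → Feb 5, 2000: 365 days.
Feb 5, 2000 → Mar 5, 2000: 29 days (February has 29).
Mar 5, 2000 → Apr 5, 2000: 31 days (March has 31).
Apr 5, 2000 → May 5, 2000: 30 days (April has 30).
May 5, 2000 → May 27, 2000: 22 days.
Total: 3764 days.

3764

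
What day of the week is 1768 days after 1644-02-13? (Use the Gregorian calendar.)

Wednesday

First find the weekday of Feb 13, 1644. Doomsday rule: the anchor day for the 1600s is Tuesday. For year 44: 44÷12 = 3 r 8, and 8÷4 = 2, so 3+8+2 = 13.
Tuesday + 13 ≡ Monday — that's 1644's doomsday.
In February the doomsday date is Feb 29 (1644 is a leap year (divisible by 4)).
Feb 13 is 16 days before Feb 29; 16 mod 7 = 2, so Monday − 2 = Saturday.
1768 mod 7 = 4, so 1768 days after a Saturday is Saturday + 4 = Wednesday.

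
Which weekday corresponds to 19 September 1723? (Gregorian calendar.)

Doomsday rule: the anchor day for the 1700s is Sunday. For year 23: 23÷12 = 1 r 11, and 11÷4 = 2, so 1+11+2 = 14.
Sunday + 14 ≡ Sunday — that's 1723's doomsday.
In September the doomsday date is Sep 5.
Sep 19 is 14 days after Sep 5; 14 mod 7 = 0, so Sunday + 0 = Sunday.

Sunday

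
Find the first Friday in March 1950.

March 3, 1950

March 1, 1950 is a Wednesday.
The first Friday is therefore March 3 (2 days later).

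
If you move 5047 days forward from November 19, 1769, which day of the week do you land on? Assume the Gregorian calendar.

Sunday

Nov 19, 1769 is a Sunday.
5047 mod 7 = 0, so 5047 days after a Sunday is Sunday + 0 = Sunday.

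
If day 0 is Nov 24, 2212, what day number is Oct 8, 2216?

1414

Nov 24, 2212 → Nov 24, 2213: 365 days.
Nov 24, 2213 → Nov 24, 2214: 365 days.
Nov 24, 2214 → Nov 24, 2215: 365 days.
Nov 24, 2215 → Dec 24, 2215: 30 days (November has 30).
Dec 24, 2215 → Jan 24, 2216: 31 days (December has 31).
Jan 24, 2216 → Feb 24, 2216: 31 days (January has 31).
Feb 24, 2216 → Mar 24, 2216: 29 days (February has 29).
Mar 24, 2216 → Apr 24, 2216: 31 days (March has 31).
Apr 24, 2216 → May 24, 2216: 30 days (April has 30).
May 24, 2216 → Jun 24, 2216: 31 days (May has 31).
Jun 24, 2216 → Jul 24, 2216: 30 days (June has 30).
Jul 24, 2216 → Aug 24, 2216: 31 days (July has 31).
Aug 24, 2216 → Sep 24, 2216: 31 days (August has 31).
Sep 24, 2216 → Oct 8, 2216: 14 days.
Total: 1414 days.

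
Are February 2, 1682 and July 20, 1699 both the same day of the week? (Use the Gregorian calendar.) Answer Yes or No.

Yes

From Feb 2, 1682 to Jul 20, 1699 is 6377 days.
6377 mod 7 = 0, so they are the same weekday.
(Feb 2, 1682 is a Monday; Jul 20, 1699 is a Monday.)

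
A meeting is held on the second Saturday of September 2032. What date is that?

September 11, 2032

September 1, 2032 is a Wednesday.
The first Saturday is therefore September 4 (3 days later).
The second Saturday is 4 + 1×7 = September 11.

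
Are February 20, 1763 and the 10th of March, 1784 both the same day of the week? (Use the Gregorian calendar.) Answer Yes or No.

No

From Feb 20, 1763 to Mar 10, 1784 is 7689 days.
7689 mod 7 = 3, so they are different weekdays.
(Feb 20, 1763 is a Sunday; Mar 10, 1784 is a Wednesday.)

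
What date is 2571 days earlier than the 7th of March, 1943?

February 21, 1936

−365 (one year) → Mar 7, 1942 (2206 left).
−365 (one year) → Mar 7, 1941 (1841 left).
−365 (one year) → Mar 7, 1940 (1476 left).
−366 (one year; includes Feb 29, 1940) → Mar 7, 1939 (1110 left).
−365 (one year) → Mar 7, 1938 (745 left).
−365 (one year) → Mar 7, 1937 (380 left).
−7 → Feb 28, 1937 (end of Feb, 28 days; 373 left).
−28 → Jan 31, 1937 (end of Jan, 31 days; 345 left).
−31 → Dec 31, 1936 (end of Dec, 31 days; 314 left).
−31 → Nov 30, 1936 (end of Nov, 30 days; 283 left).
−30 → Oct 31, 1936 (end of Oct, 31 days; 253 left).
−31 → Sep 30, 1936 (end of Sep, 30 days; 222 left).
−30 → Aug 31, 1936 (end of Aug, 31 days; 192 left).
−31 → Jul 31, 1936 (end of Jul, 31 days; 161 left).
−31 → Jun 30, 1936 (end of Jun, 30 days; 130 left).
−30 → May 31, 1936 (end of May, 31 days; 100 left).
−31 → Apr 30, 1936 (end of Apr, 30 days; 69 left).
−30 → Mar 31, 1936 (end of Mar, 31 days; 39 left).
−31 → Feb 29, 1936 (end of Feb, 29 days; 8 left).
−8 → Feb 21, 1936.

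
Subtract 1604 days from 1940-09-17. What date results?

April 27, 1936

−366 (one year; includes Feb 29, 1940) → Sep 17, 1939 (1238 left).
−365 (one year) → Sep 17, 1938 (873 left).
−365 (one year) → Sep 17, 1937 (508 left).
−365 (one year) → Sep 17, 1936 (143 left).
−17 → Aug 31, 1936 (end of Aug, 31 days; 126 left).
−31 → Jul 31, 1936 (end of Jul, 31 days; 95 left).
−31 → Jun 30, 1936 (end of Jun, 30 days; 64 left).
−30 → May 31, 1936 (end of May, 31 days; 34 left).
−31 → Apr 30, 1936 (end of Apr, 30 days; 3 left).
−3 → Apr 27, 1936.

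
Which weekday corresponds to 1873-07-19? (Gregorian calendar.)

Saturday

Doomsday rule: the anchor day for the 1800s is Friday. For year 73: 73÷12 = 6 r 1, and 1÷4 = 0, so 6+1+0 = 7.
Friday + 7 ≡ Friday — that's 1873's doomsday.
In July the doomsday date is Jul 11.
Jul 19 is 8 days after Jul 11; 8 mod 7 = 1, so Friday + 1 = Saturday.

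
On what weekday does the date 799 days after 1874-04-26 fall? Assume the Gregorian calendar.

First find the weekday of Apr 26, 1874. Doomsday rule: the anchor day for the 1800s is Friday. For year 74: 74÷12 = 6 r 2, and 2÷4 = 0, so 6+2+0 = 8.
Friday + 8 ≡ Saturday — that's 1874's doomsday.
In April the doomsday date is Apr 4.
Apr 26 is 22 days after Apr 4; 22 mod 7 = 1, so Saturday + 1 = Sunday.
799 mod 7 = 1, so 799 days after a Sunday is Sunday + 1 = Monday.

Monday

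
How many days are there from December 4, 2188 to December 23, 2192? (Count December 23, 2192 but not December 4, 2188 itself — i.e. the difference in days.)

Dec 4, 2188 → Dec 4, 2189: 365 days.
Dec 4, 2189 → Dec 4, 2190: 365 days.
Dec 4, 2190 → Dec 4, 2191: 365 days.
Dec 4, 2191 → Jan 4, 2192: 31 days (December has 31).
Jan 4, 2192 → Feb 4, 2192: 31 days (January has 31).
Feb 4, 2192 → Mar 4, 2192: 29 days (February has 29).
Mar 4, 2192 → Apr 4, 2192: 31 days (March has 31).
Apr 4, 2192 → May 4, 2192: 30 days (April has 30).
May 4, 2192 → Jun 4, 2192: 31 days (May has 31).
Jun 4, 2192 → Jul 4, 2192: 30 days (June has 30).
Jul 4, 2192 → Aug 4, 2192: 31 days (July has 31).
Aug 4, 2192 → Sep 4, 2192: 31 days (August has 31).
Sep 4, 2192 → Oct 4, 2192: 30 days (September has 30).
Oct 4, 2192 → Nov 4, 2192: 31 days (October has 31).
Nov 4, 2192 → Dec 4, 2192: 30 days (November has 30).
Dec 4, 2192 → Dec 23, 2192: 19 days.
Total: 1480 days.

1480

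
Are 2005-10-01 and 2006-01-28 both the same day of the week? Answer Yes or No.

From Oct 1, 2005 to Jan 28, 2006 is 119 days.
119 mod 7 = 0, so they are the same weekday.
(Oct 1, 2005 is a Saturday; Jan 28, 2006 is a Saturday.)

Yes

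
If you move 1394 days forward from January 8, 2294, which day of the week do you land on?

Tuesday

First find the weekday of Jan 8, 2294. Doomsday rule: the anchor day for the 2200s is Friday. For year 94: 94÷12 = 7 r 10, and 10÷4 = 2, so 7+10+2 = 19.
Friday + 19 ≡ Wednesday — that's 2294's doomsday.
In January the doomsday date is Jan 3 (2294 is not a leap year).
Jan 8 is 5 days after Jan 3; 5 mod 7 = 5, so Wednesday + 5 = Monday.
1394 mod 7 = 1, so 1394 days after a Monday is Monday + 1 = Tuesday.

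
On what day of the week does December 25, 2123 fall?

Saturday

Doomsday rule: the anchor day for the 2100s is Sunday. For year 23: 23÷12 = 1 r 11, and 11÷4 = 2, so 1+11+2 = 14.
Sunday + 14 ≡ Sunday — that's 2123's doomsday.
In December the doomsday date is Dec 12.
Dec 25 is 13 days after Dec 12; 13 mod 7 = 6, so Sunday + 6 = Saturday.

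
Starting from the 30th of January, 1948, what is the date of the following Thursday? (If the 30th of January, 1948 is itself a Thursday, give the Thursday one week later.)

Jan 30, 1948 is a Friday.
From Friday to the next Thursday is 6 days.
Jan 30, 1948 + 6 = Feb 5, 1948.

February 5, 1948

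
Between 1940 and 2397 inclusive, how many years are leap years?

112

Multiples of 4 in [1940,2397]: 115.
Of those, multiples of 100: 4 (not leap unless ÷400).
Multiples of 400: 1.
Leap years = 115 − 4 + 1 = 112.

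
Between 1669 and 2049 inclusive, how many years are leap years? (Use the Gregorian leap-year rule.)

92

Multiples of 4 in [1669,2049]: 95.
Of those, multiples of 100: 4 (not leap unless ÷400).
Multiples of 400: 1.
Leap years = 95 − 4 + 1 = 92.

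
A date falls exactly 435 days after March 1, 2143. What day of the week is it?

Saturday

Mar 1, 2143 is a Friday.
435 mod 7 = 1, so 435 days after a Friday is Friday + 1 = Saturday.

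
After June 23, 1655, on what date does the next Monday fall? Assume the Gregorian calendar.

June 28, 1655

Jun 23, 1655 is a Wednesday.
From Wednesday to the next Monday is 5 days.
Jun 23, 1655 + 5 = Jun 28, 1655.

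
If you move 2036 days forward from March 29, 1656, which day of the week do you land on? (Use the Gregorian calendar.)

Mar 29, 1656 is a Wednesday.
2036 mod 7 = 6, so 2036 days after a Wednesday is Wednesday + 6 = Tuesday.

Tuesday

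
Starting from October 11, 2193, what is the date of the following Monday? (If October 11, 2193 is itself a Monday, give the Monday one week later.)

Oct 11, 2193 is a Friday.
From Friday to the next Monday is 3 days.
Oct 11, 2193 + 3 = Oct 14, 2193.

October 14, 2193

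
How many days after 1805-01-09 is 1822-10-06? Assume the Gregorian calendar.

6479

Jan 9, 1805 → Jan 9, 1806: 365 days.
Jan 9, 1806 → Jan 9, 1807: 365 days.
Jan 9, 1807 → Jan 9, 1808: 365 days.
Jan 9, 1808 → Jan 9, 1809: 366 days (Feb 29, 1808 is in that span).
Jan 9, 1809 → Jan 9, 1810: 365 days.
Jan 9, 1810 → Jan 9, 1811: 365 days.
Jan 9, 1811 → Jan 9, 1812: 365 days.
Jan 9, 1812 → Jan 9, 1813: 366 days (Feb 29, 1812 is in that span).
Jan 9, 1813 → Jan 9, 1814: 365 days.
Jan 9, 1814 → Jan 9, 1815: 365 days.
Jan 9, 1815 → Jan 9, 1816: 365 days.
Jan 9, 1816 → Jan 9, 1817: 366 days (Feb 29, 1816 is in that span).
Jan 9, 1817 → Jan 9, 1818: 365 days.
Jan 9, 1818 → Jan 9, 1819: 365 days.
Jan 9, 1819 → Jan 9, 1820: 365 days.
Jan 9, 1820 → Jan 9, 1821: 366 days (Feb 29, 1820 is in that span).
Jan 9, 1821 → Jan 9, 1822: 365 days.
Jan 9, 1822 → Feb 9, 1822: 31 days (January has 31).
Feb 9, 1822 → Mar 9, 1822: 28 days (February has 28).
Mar 9, 1822 → Apr 9, 1822: 31 days (March has 31).
Apr 9, 1822 → May 9, 1822: 30 days (April has 30).
May 9, 1822 → Jun 9, 1822: 31 days (May has 31).
Jun 9, 1822 → Jul 9, 1822: 30 days (June has 30).
Jul 9, 1822 → Aug 9, 1822: 31 days (July has 31).
Aug 9, 1822 → Sep 9, 1822: 31 days (August has 31).
Sep 9, 1822 → Oct 6, 1822: 27 days.
Total: 6479 days.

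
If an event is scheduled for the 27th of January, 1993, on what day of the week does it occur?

January 1, 1993 is a Friday.
Jan 1, 1993 → Jan 27, 1993: 26 days.
Total: 26 days.
26 mod 7 = 5, so Friday + 5 = Wednesday.

Wednesday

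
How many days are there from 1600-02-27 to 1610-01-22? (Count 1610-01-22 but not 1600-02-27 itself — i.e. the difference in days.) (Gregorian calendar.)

3617

Feb 27, 1600 → Feb 27, 1601: 366 days (Feb 29, 1600 is in that span).
Feb 27, 1601 → Feb 27, 1602: 365 days.
Feb 27, 1602 → Feb 27, 1603: 365 days.
Feb 27, 1603 → Feb 27, 1604: 365 days.
Feb 27, 1604 → Feb 27, 1605: 366 days (Feb 29, 1604 is in that span).
Feb 27, 1605 → Feb 27, 1606: 365 days.
Feb 27, 1606 → Feb 27, 1607: 365 days.
Feb 27, 1607 → Feb 27, 1608: 365 days.
Feb 27, 1608 → Feb 27, 1609: 366 days (Feb 29, 1608 is in that span).
Feb 27, 1609 → Mar 27, 1609: 28 days (February has 28).
Mar 27, 1609 → Apr 27, 1609: 31 days (March has 31).
Apr 27, 1609 → May 27, 1609: 30 days (April has 30).
May 27, 1609 → Jun 27, 1609: 31 days (May has 31).
Jun 27, 1609 → Jul 27, 1609: 30 days (June has 30).
Jul 27, 1609 → Aug 27, 1609: 31 days (July has 31).
Aug 27, 1609 → Sep 27, 1609: 31 days (August has 31).
Sep 27, 1609 → Oct 27, 1609: 30 days (September has 30).
Oct 27, 1609 → Nov 27, 1609: 31 days (October has 31).
Nov 27, 1609 → Dec 27, 1609: 30 days (November has 30).
Dec 27, 1609 → Jan 22, 1610: 26 days.
Total: 3617 days.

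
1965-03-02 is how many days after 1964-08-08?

206

Aug 8, 1964 → Sep 8, 1964: 31 days (August has 31).
Sep 8, 1964 → Oct 8, 1964: 30 days (September has 30).
Oct 8, 1964 → Nov 8, 1964: 31 days (October has 31).
Nov 8, 1964 → Dec 8, 1964: 30 days (November has 30).
Dec 8, 1964 → Jan 8, 1965: 31 days (December has 31).
Jan 8, 1965 → Feb 8, 1965: 31 days (January has 31).
Feb 8, 1965 → Mar 2, 1965: 22 days.
Total: 206 days.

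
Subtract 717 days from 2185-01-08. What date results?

−366 (one year; includes Feb 29, 2184) → Jan 8, 2184 (351 left).
−8 → Dec 31, 2183 (end of Dec, 31 days; 343 left).
−31 → Nov 30, 2183 (end of Nov, 30 days; 312 left).
−30 → Oct 31, 2183 (end of Oct, 31 days; 282 left).
−31 → Sep 30, 2183 (end of Sep, 30 days; 251 left).
−30 → Aug 31, 2183 (end of Aug, 31 days; 221 left).
−31 → Jul 31, 2183 (end of Jul, 31 days; 190 left).
−31 → Jun 30, 2183 (end of Jun, 30 days; 159 left).
−30 → May 31, 2183 (end of May, 31 days; 129 left).
−31 → Apr 30, 2183 (end of Apr, 30 days; 98 left).
−30 → Mar 31, 2183 (end of Mar, 31 days; 68 left).
−31 → Feb 28, 2183 (end of Feb, 28 days; 37 left).
−28 → Jan 31, 2183 (end of Jan, 31 days; 9 left).
−9 → Jan 22, 2183.

January 22, 2183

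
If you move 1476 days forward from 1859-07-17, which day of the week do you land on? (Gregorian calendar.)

First find the weekday of Jul 17, 1859. Doomsday rule: the anchor day for the 1800s is Friday. For year 59: 59÷12 = 4 r 11, and 11÷4 = 2, so 4+11+2 = 17.
Friday + 17 ≡ Monday — that's 1859's doomsday.
In July the doomsday date is Jul 11.
Jul 17 is 6 days after Jul 11; 6 mod 7 = 6, so Monday + 6 = Sunday.
1476 mod 7 = 6, so 1476 days after a Sunday is Sunday + 6 = Saturday.

Saturday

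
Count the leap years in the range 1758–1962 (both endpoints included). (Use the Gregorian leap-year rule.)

49

Multiples of 4 in [1758,1962]: 51.
Of those, multiples of 100: 2 (not leap unless ÷400).
Multiples of 400: 0.
Leap years = 51 − 2 + 0 = 49.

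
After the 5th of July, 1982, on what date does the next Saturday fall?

Jul 5, 1982 is a Monday.
From Monday to the next Saturday is 5 days.
Jul 5, 1982 + 5 = Jul 10, 1982.

July 10, 1982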